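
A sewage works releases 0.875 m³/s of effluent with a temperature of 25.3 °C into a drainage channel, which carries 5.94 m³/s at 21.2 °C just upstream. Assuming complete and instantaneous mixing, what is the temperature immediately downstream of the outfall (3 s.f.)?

21.7 °C

Flow-weighted mixing: C = (Q_r C_r + Q_w C_w)/(Q_r + Q_w)
= (5.94×21.2 + 0.875×25.3)/(5.94 + 0.875) = 148.1/6.815 = 21.73 °C.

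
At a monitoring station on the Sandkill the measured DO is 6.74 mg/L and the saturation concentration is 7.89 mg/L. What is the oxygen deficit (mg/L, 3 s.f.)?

D = C_s − C = 7.89 − 6.74 = 1.15 mg/L.

D ≈ 1.15 mg/L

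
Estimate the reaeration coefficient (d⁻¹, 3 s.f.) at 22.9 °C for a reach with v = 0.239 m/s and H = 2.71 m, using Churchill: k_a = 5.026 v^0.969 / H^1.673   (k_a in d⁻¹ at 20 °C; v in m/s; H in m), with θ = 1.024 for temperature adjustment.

k_a ≈ 0.254 d⁻¹

k_a(20) = 5.026 × 0.239^0.969 / 2.71^1.673 = 5.026 × 0.2498 / 5.301 = 0.2369 d⁻¹.
k_a(22.9) = 0.2369 × 1.024^(22.9−20) = 0.2369 × 1.071 = 0.2537 d⁻¹.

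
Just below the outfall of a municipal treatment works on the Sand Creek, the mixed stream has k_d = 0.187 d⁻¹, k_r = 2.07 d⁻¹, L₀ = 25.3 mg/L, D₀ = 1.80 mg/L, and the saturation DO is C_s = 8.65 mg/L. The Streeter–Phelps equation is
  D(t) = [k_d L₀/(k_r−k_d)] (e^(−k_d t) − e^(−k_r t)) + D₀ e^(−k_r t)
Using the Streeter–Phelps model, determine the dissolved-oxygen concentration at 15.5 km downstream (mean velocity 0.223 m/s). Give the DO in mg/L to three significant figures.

Travel time t = x/v = 15.5 km / (0.223 m/s) = 15500 m / 0.223 m/s = 69510 s = 0.8045 d.
k_d L₀/(k_r−k_d) = 0.187×25.3/(2.07−0.187) = 4.731/1.883 = 2.513 mg/L.
e^(−k_d t) = e^(−0.187×0.8045) = 0.8603; e^(−k_r t) = e^(−2.07×0.8045) = 0.1891.
D = 2.513 × (0.8603 − 0.1891) + 1.80 × 0.1891 = 1.686 + 0.3405 = 2.027 mg/L.
DO = C_s − D = 8.65 − 2.027 = 6.623 mg/L.

DO ≈ 6.62 mg/L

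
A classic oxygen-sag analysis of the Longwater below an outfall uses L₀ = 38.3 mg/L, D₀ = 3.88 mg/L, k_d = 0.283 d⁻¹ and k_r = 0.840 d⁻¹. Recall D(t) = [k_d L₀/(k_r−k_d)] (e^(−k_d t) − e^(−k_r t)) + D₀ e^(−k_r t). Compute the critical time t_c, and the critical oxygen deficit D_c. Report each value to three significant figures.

With k_r/k_d = 2.968 and 1 − D₀(k_r−k_d)/(k_d L₀) = 0.8006,
t_c = ln(2.968 × 0.8006) / (0.840 − 0.283) = ln(2.376) / 0.5570 = 0.8656/0.5570 = 1.554 d.
D_c = (k_d/k_r) L₀ e^(−k_d t_c) = (0.283/0.840) × 38.3 × e^(−0.283×1.554) = 0.3369 × 38.3 × 0.6442 = 8.312 mg/L.

t_c ≈ 1.55 d; D_c ≈ 8.31 mg/L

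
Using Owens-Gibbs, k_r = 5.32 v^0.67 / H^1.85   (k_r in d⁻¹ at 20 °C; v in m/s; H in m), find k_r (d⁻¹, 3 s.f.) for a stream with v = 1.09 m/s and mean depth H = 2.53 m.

k_r ≈ 1.01 d⁻¹

k_r = 5.32 × 1.09^0.67 / 2.53^1.85 = 5.32 × 1.059 / 5.569 = 1.012 d⁻¹.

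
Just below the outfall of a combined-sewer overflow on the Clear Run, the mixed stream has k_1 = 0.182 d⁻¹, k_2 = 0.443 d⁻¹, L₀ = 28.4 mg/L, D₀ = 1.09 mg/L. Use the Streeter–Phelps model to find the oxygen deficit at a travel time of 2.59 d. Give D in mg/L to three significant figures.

D ≈ 6.42 mg/L

k_1 L₀/(k_2−k_1) = 0.182×28.4/(0.443−0.182) = 5.169/0.2610 = 19.80 mg/L.
e^(−k_1 t) = e^(−0.182×2.590) = 0.6241; e^(−k_2 t) = e^(−0.443×2.590) = 0.3175.
D = 19.80 × (0.6241 − 0.3175) + 1.09 × 0.3175 = 6.073 + 0.3460 = 6.419 mg/L.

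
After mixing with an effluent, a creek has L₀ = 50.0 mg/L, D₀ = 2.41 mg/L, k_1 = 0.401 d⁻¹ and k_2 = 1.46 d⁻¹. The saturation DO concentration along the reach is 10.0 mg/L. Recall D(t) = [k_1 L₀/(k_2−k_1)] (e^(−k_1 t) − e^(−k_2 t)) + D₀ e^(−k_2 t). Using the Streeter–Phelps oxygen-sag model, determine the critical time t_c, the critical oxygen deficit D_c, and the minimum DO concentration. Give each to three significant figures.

At the critical point dD/dt = 0, so k_1 L₀ e^(−k_1 t) = k_2 D. Substituting D(t) from the Streeter–Phelps equation and solving for t gives
t_c = ln[(k_2/k_1)(1 − D₀(k_2−k_1)/(k_1 L₀))] / (k_2−k_1).
Here k_2−k_1 = 1.059 d⁻¹ and 1 − D₀(k_2−k_1)/(k_1 L₀) = 1 − 2.41×1.059/(0.401×50.0) = 0.8727, so
t_c = ln(3.641 × 0.8727) / 1.059 = 1.156 / 1.059 = 1.092 d.
D_c = (k_1/k_2) L₀ e^(−k_1 t_c) = (0.401/1.46) × 50.0 × e^(−0.401×1.092) = 0.2747 × 50.0 × 0.6455 = 8.864 mg/L.
Minimum DO = C_s − D_c = 10.0 − 8.864 = 1.136 mg/L.

t_c ≈ 1.09 d; D_c ≈ 8.86 mg/L; min DO ≈ 1.14 mg/L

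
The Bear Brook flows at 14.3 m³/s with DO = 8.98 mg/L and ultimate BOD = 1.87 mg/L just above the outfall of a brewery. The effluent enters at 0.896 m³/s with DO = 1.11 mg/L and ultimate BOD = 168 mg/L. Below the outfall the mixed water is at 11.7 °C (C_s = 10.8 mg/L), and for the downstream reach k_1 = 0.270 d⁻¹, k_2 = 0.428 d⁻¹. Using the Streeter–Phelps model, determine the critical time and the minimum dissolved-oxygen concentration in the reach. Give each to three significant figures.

Mixed DO = (14.3×8.98 + 0.896×1.11)/(14.3+0.896) = 129.4/15.20 = 8.516 mg/L.
Mixed L₀ = (14.3×1.87 + 0.896×168)/(15.20) = 177.3/15.20 = 11.67 mg/L.
Initial deficit D₀ = C_s − DO₀ = 10.8 − 8.516 = 2.284 mg/L.
t_c = (1/0.1580) ln[(0.428/0.270)(1 − 2.284×0.1580/(0.270×11.67))] = 6.329 × ln(1.404) = 2.146 d.
D_c = (0.270/0.428) × 11.67 × e^(−0.270×2.146) = 0.6308 × 11.67 × 0.5603 = 4.123 mg/L.
Minimum DO = 10.8 − 4.123 = 6.677 mg/L.

t_c ≈ 2.15 d; minimum DO ≈ 6.68 mg/L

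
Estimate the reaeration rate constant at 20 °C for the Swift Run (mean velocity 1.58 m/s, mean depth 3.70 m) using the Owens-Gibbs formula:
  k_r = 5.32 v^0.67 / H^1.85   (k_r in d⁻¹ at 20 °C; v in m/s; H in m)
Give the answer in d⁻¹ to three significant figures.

k_r = 5.32 × 1.58^0.67 / 3.70^1.85 = 5.32 × 1.359 / 11.25 = 0.6424 d⁻¹.

k_r ≈ 0.642 d⁻¹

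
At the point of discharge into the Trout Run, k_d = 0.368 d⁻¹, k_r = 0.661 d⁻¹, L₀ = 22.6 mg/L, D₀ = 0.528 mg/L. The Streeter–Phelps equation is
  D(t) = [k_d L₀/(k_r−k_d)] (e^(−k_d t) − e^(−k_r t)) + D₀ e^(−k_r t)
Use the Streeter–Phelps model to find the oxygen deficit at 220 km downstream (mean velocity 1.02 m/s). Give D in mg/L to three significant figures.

D ≈ 5.98 mg/L

Travel time t = x/v = 220 km / (1.02 m/s) = 220000 m / 1.02 m/s = 215700 s = 2.496 d.
k_d L₀/(k_r−k_d) = 0.368×22.6/(0.661−0.368) = 8.317/0.2930 = 28.38 mg/L.
e^(−k_d t) = e^(−0.368×2.496) = 0.3991; e^(−k_r t) = e^(−0.661×2.496) = 0.1920.
D = 28.38 × (0.3991 − 0.1920) + 0.528 × 0.1920 = 5.876 + 0.1014 = 5.978 mg/L.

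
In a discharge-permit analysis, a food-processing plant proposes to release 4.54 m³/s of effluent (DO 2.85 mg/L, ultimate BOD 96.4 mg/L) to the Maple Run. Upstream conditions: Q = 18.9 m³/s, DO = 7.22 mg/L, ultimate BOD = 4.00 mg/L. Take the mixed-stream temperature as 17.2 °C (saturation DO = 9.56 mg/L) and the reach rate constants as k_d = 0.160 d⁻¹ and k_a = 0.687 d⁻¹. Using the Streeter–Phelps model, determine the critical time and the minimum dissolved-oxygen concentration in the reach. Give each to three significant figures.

Mixed DO = (18.9×7.22 + 4.54×2.85)/(18.9+4.54) = 149.4/23.44 = 6.374 mg/L.
Mixed L₀ = (18.9×4.00 + 4.54×96.4)/(23.44) = 513.3/23.44 = 21.90 mg/L.
Initial deficit D₀ = C_s − DO₀ = 9.56 − 6.374 = 3.186 mg/L.
t_c = (1/0.5270) ln[(0.687/0.160)(1 − 3.186×0.5270/(0.160×21.90))] = 1.898 × ln(2.236) = 1.527 d.
D_c = (0.160/0.687) × 21.90 × e^(−0.160×1.527) = 0.2329 × 21.90 × 0.7833 = 3.994 mg/L.
Minimum DO = 9.56 − 3.994 = 5.566 mg/L.

t_c ≈ 1.53 d; minimum DO ≈ 5.57 mg/L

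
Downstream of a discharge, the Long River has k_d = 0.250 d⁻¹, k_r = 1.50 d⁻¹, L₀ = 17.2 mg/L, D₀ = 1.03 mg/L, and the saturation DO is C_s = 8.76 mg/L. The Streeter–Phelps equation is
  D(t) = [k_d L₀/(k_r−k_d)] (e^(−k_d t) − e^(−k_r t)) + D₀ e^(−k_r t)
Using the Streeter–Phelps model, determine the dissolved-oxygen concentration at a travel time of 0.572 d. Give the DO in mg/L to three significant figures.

k_d L₀/(k_r−k_d) = 0.250×17.2/(1.50−0.250) = 4.300/1.250 = 3.440 mg/L.
e^(−k_d t) = e^(−0.250×0.5720) = 0.8668; e^(−k_r t) = e^(−1.50×0.5720) = 0.4240.
D = 3.440 × (0.8668 − 0.4240) + 1.03 × 0.4240 = 1.523 + 0.4367 = 1.960 mg/L.
DO = C_s − D = 8.76 − 1.960 = 6.800 mg/L.

DO ≈ 6.80 mg/L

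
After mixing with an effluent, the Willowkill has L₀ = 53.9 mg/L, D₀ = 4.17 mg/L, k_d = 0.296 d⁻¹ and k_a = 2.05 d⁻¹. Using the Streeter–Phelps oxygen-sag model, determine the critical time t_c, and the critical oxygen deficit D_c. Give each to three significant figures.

With k_a/k_d = 6.926 and 1 − D₀(k_a−k_d)/(k_d L₀) = 0.5416,
t_c = ln(6.926 × 0.5416) / (2.05 − 0.296) = ln(3.751) / 1.754 = 1.322/1.754 = 0.7537 d.
L(t_c) = L₀ e^(−k_d t_c) = 53.9 × 0.8000 = 43.12 mg/L, and at the critical point k_a D_c = k_d L, so D_c = (0.296/2.05) × 43.12 = 6.226 mg/L.

t_c ≈ 0.754 d; D_c ≈ 6.23 mg/L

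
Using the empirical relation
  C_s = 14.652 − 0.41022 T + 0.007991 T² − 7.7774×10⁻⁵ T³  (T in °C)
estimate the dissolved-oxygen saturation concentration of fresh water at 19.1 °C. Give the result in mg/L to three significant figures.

C_s = 14.652 − 0.41022×19.1 + 0.007991×19.1² − 7.7774×10⁻⁵×19.1³ = 9.190 mg/L.

C_s ≈ 9.19 mg/L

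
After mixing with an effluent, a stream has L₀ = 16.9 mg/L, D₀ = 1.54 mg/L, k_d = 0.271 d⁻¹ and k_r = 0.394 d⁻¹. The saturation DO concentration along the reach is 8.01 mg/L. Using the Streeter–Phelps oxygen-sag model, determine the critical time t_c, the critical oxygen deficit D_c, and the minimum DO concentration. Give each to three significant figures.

t_c ≈ 2.70 d; D_c ≈ 5.59 mg/L; min DO ≈ 2.42 mg/L

t_c = [1/(k_r−k_d)] ln[(k_r/k_d)(1 − D₀(k_r−k_d)/(k_d L₀))]
= [1/(0.394−0.271)] ln[(0.394/0.271)(1 − 1.54×0.1230/(0.271×16.9))]
= (1/0.1230) ln[1.454 × 0.9586] = 8.130 × ln(1.394) = 8.130 × 0.3320 = 2.699 d.
D_c = (k_d/k_r) L₀ e^(−k_d t_c) = (0.271/0.394) × 16.9 × e^(−0.271×2.699) = 0.6878 × 16.9 × 0.4812 = 5.594 mg/L.
Minimum DO = C_s − D_c = 8.01 − 5.594 = 2.416 mg/L.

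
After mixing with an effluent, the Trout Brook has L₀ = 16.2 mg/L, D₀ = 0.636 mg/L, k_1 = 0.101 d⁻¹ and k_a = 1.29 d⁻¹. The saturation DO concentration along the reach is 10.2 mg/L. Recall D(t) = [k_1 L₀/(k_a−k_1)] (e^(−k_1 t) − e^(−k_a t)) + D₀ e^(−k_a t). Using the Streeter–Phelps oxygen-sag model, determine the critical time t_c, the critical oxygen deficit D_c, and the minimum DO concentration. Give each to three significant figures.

t_c = [1/(k_a−k_1)] ln[(k_a/k_1)(1 − D₀(k_a−k_1)/(k_1 L₀))]
= [1/(1.29−0.101)] ln[(1.29/0.101)(1 − 0.636×1.189/(0.101×16.2))]
= (1/1.189) ln[12.77 × 0.5378] = 0.8410 × ln(6.869) = 0.8410 × 1.927 = 1.621 d.
L(t_c) = L₀ e^(−k_1 t_c) = 16.2 × 0.8490 = 13.75 mg/L, and at the critical point k_a D_c = k_1 L, so D_c = (0.101/1.29) × 13.75 = 1.077 mg/L.
Minimum DO = C_s − D_c = 10.2 − 1.077 = 9.123 mg/L.

t_c ≈ 1.62 d; D_c ≈ 1.08 mg/L; min DO ≈ 9.12 mg/L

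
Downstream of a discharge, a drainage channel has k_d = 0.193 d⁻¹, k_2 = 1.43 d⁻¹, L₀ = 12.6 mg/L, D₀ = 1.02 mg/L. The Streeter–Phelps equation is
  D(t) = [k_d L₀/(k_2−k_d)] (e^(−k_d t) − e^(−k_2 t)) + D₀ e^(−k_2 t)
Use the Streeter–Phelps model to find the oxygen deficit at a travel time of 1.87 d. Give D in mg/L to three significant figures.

D ≈ 1.31 mg/L

k_d L₀/(k_2−k_d) = 0.193×12.6/(1.43−0.193) = 2.432/1.237 = 1.966 mg/L.
e^(−k_d t) = e^(−0.193×1.870) = 0.6970; e^(−k_2 t) = e^(−1.43×1.870) = 0.06897.
D = 1.966 × (0.6970 − 0.06897) + 1.02 × 0.06897 = 1.235 + 0.07035 = 1.305 mg/L.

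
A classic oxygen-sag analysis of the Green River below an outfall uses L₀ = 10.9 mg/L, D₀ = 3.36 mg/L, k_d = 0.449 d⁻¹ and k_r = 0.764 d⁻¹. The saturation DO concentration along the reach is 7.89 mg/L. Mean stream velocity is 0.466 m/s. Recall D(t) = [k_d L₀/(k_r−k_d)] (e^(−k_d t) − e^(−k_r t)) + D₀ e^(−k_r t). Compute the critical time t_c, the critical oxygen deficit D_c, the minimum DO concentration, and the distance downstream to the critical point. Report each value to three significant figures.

t_c ≈ 0.914 d; D_c ≈ 4.25 mg/L; min DO ≈ 3.64 mg/L; x_c ≈ 36.8 km

t_c = [1/(k_r−k_d)] ln[(k_r/k_d)(1 − D₀(k_r−k_d)/(k_d L₀))]
= [1/(0.764−0.449)] ln[(0.764/0.449)(1 − 3.36×0.3150/(0.449×10.9))]
= (1/0.3150) ln[1.702 × 0.7837] = 3.175 × ln(1.334) = 3.175 × 0.2879 = 0.9139 d.
L(t_c) = L₀ e^(−k_d t_c) = 10.9 × 0.6634 = 7.231 mg/L, and at the critical point k_r D_c = k_d L, so D_c = (0.449/0.764) × 7.231 = 4.250 mg/L.
Minimum DO = C_s − D_c = 7.89 − 4.250 = 3.640 mg/L.
x_c = v t_c = 0.466 m/s × 0.9139 d × 86400 s/d = 36790 m ≈ 36.8 km.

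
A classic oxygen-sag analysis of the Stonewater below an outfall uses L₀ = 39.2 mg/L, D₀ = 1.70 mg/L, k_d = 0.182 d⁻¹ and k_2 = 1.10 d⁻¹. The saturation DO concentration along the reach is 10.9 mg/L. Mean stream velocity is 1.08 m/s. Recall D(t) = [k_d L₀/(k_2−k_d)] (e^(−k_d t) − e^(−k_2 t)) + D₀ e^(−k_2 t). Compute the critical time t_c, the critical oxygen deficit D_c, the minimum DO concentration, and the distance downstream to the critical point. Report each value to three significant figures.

t_c ≈ 1.69 d; D_c ≈ 4.77 mg/L; min DO ≈ 6.13 mg/L; x_c ≈ 158 km

With k_2/k_d = 6.044 and 1 − D₀(k_2−k_d)/(k_d L₀) = 0.7813,
t_c = ln(6.044 × 0.7813) / (1.10 − 0.182) = ln(4.722) / 0.9180 = 1.552/0.9180 = 1.691 d.
D_c = (k_d/k_2) L₀ e^(−k_d t_c) = (0.182/1.10) × 39.2 × e^(−0.182×1.691) = 0.1655 × 39.2 × 0.7351 = 4.768 mg/L.
Minimum DO = C_s − D_c = 10.9 − 4.768 = 6.132 mg/L.
x_c = v t_c = 1.08 m/s × 1.691 d × 86400 s/d = 157800 m ≈ 158 km.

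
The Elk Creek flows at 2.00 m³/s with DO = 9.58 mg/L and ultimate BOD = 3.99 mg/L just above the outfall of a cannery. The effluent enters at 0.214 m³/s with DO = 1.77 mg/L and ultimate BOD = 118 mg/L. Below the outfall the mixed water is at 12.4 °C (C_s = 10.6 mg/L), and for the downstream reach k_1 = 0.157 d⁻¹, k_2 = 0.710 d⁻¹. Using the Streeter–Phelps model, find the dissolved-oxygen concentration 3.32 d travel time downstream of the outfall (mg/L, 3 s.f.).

DO ≈ 8.31 mg/L

Mixed DO = (2.00×9.58 + 0.214×1.77)/(2.00+0.214) = 19.54/2.214 = 8.825 mg/L.
Mixed L₀ = (2.00×3.99 + 0.214×118)/(2.214) = 33.23/2.214 = 15.01 mg/L.
Initial deficit D₀ = C_s − DO₀ = 10.6 − 8.825 = 1.775 mg/L.
D(3.32) = [0.157×15.01/(0.710−0.157)](e^(−0.157×3.32) − e^(−0.710×3.32)) + 1.775 e^(−0.710×3.32)
= 4.261 × (0.5938 − 0.09468) + 1.775 × 0.09468 = 2.295 mg/L.
DO = 10.6 − 2.295 = 8.305 mg/L.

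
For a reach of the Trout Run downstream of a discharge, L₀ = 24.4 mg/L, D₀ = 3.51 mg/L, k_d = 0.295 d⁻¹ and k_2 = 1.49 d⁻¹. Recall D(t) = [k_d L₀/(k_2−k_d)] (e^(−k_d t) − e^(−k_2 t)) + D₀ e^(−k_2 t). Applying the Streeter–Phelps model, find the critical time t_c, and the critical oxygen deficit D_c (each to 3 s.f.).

t_c ≈ 0.624 d; D_c ≈ 4.02 mg/L

t_c = [1/(k_2−k_d)] ln[(k_2/k_d)(1 − D₀(k_2−k_d)/(k_d L₀))]
= [1/(1.49−0.295)] ln[(1.49/0.295)(1 − 3.51×1.195/(0.295×24.4))]
= (1/1.195) ln[5.051 × 0.4173] = 0.8368 × ln(2.108) = 0.8368 × 0.7455 = 0.6239 d.
D_c = (k_d/k_2) L₀ e^(−k_d t_c) = (0.295/1.49) × 24.4 × e^(−0.295×0.6239) = 0.1980 × 24.4 × 0.8319 = 4.019 mg/L.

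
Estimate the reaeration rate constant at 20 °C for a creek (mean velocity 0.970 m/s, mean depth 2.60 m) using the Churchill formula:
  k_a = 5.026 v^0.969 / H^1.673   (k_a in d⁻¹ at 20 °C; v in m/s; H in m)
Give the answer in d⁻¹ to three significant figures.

k_a ≈ 0.987 d⁻¹

k_a = 5.026 × 0.970^0.969 / 2.60^1.673 = 5.026 × 0.9709 / 4.946 = 0.9866 d⁻¹.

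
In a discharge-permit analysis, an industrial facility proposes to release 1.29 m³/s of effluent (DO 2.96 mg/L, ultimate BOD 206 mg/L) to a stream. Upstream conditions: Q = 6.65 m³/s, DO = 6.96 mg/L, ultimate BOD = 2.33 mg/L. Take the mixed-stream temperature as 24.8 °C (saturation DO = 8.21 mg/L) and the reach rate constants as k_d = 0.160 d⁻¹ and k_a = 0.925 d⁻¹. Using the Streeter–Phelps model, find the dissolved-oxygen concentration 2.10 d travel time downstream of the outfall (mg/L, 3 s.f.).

DO ≈ 3.71 mg/L

Mixed DO = (6.65×6.96 + 1.29×2.96)/(6.65+1.29) = 50.10/7.940 = 6.310 mg/L.
Mixed L₀ = (6.65×2.33 + 1.29×206)/(7.940) = 281.2/7.940 = 35.42 mg/L.
Initial deficit D₀ = C_s − DO₀ = 8.21 − 6.310 = 1.900 mg/L.
D(2.10) = [0.160×35.42/(0.925−0.160)](e^(−0.160×2.10) − e^(−0.925×2.10)) + 1.900 e^(−0.925×2.10)
= 7.408 × (0.7146 − 0.1433) + 1.900 × 0.1433 = 4.504 mg/L.
DO = 8.21 − 4.504 = 3.706 mg/L.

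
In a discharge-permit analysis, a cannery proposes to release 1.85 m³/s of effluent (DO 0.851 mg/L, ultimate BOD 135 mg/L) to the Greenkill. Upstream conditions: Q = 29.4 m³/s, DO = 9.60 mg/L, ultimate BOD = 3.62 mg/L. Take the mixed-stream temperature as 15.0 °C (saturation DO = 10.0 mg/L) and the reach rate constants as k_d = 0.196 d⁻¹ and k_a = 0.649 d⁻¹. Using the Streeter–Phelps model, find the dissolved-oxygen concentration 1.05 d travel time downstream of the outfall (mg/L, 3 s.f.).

DO ≈ 8.02 mg/L

Mixed DO = (29.4×9.60 + 1.85×0.851)/(29.4+1.85) = 283.8/31.25 = 9.082 mg/L.
Mixed L₀ = (29.4×3.62 + 1.85×135)/(31.25) = 356.2/31.25 = 11.40 mg/L.
Initial deficit D₀ = C_s − DO₀ = 10.0 − 9.082 = 0.9179 mg/L.
D(1.05) = [0.196×11.40/(0.649−0.196)](e^(−0.196×1.05) − e^(−0.649×1.05)) + 0.9179 e^(−0.649×1.05)
= 4.931 × (0.8140 − 0.5059) + 0.9179 × 0.5059 = 1.984 mg/L.
DO = 10.0 − 1.984 = 8.016 mg/L.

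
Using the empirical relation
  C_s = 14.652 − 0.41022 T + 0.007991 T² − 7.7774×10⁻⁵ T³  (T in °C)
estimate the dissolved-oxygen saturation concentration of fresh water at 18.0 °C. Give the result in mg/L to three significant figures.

C_s ≈ 9.40 mg/L

C_s = 14.652 − 0.41022×18.0 + 0.007991×18.0² − 7.7774×10⁻⁵×18.0³ = 9.404 mg/L.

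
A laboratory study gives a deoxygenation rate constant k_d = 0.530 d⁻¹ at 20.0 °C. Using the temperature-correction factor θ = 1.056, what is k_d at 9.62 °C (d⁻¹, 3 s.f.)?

k_d ≈ 0.301 d⁻¹

k_d(T₂) = k_d(T₁) · θ^(T₂−T₁) = 0.530 × 1.056^(9.62−20.0)
= 0.530 × 1.056^-10.4 = 0.530 × 0.5680 = 0.3011 d⁻¹.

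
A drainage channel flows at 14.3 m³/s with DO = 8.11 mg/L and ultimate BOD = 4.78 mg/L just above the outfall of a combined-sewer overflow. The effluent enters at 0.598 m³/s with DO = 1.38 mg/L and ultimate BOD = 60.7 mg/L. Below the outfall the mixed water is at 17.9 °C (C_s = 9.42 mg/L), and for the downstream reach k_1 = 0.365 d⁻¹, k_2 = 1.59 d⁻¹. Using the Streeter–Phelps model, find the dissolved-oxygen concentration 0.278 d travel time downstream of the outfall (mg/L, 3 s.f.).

Mixed DO = (14.3×8.11 + 0.598×1.38)/(14.3+0.598) = 116.8/14.90 = 7.840 mg/L.
Mixed L₀ = (14.3×4.78 + 0.598×60.7)/(14.90) = 104.7/14.90 = 7.025 mg/L.
Initial deficit D₀ = C_s − DO₀ = 9.42 − 7.840 = 1.580 mg/L.
D(0.278) = [0.365×7.025/(1.59−0.365)](e^(−0.365×0.278) − e^(−1.59×0.278)) + 1.580 e^(−1.59×0.278)
= 2.093 × (0.9035 − 0.6427) + 1.580 × 0.6427 = 1.561 mg/L.
DO = 9.42 − 1.561 = 7.859 mg/L.

DO ≈ 7.86 mg/L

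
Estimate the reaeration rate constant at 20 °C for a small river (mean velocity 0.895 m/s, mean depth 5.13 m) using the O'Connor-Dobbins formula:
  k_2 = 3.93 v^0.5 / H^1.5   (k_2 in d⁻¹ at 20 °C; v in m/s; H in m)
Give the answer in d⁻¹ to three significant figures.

k_2 ≈ 0.320 d⁻¹

k_2 = 3.93 × 0.895^0.5 / 5.13^1.5 = 3.93 × 0.9460 / 11.62 = 0.3200 d⁻¹.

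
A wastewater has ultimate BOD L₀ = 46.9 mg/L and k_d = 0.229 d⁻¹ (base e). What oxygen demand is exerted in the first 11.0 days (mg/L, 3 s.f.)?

y_t = L₀(1 − e^(−k_d t)) = 46.9 × (1 − e^(−0.229×11.0))
= 46.9 × (1 − 0.08054) = 46.9 × 0.9195 = 43.12 mg/L.

y ≈ 43.1 mg/L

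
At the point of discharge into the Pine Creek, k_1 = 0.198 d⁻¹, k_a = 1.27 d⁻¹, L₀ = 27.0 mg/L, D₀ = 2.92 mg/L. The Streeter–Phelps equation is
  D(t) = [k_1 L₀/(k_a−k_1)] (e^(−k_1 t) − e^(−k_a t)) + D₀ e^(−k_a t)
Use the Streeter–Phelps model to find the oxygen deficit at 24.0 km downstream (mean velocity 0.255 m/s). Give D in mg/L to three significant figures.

Travel time t = x/v = 24.0 km / (0.255 m/s) = 24000 m / 0.255 m/s = 94120 s = 1.089 d.
k_1 L₀/(k_a−k_1) = 0.198×27.0/(1.27−0.198) = 5.346/1.072 = 4.987 mg/L.
e^(−k_1 t) = e^(−0.198×1.089) = 0.8060; e^(−k_a t) = e^(−1.27×1.089) = 0.2507.
D = 4.987 × (0.8060 − 0.2507) + 2.92 × 0.2507 = 2.769 + 0.7321 = 3.501 mg/L.

D ≈ 3.50 mg/L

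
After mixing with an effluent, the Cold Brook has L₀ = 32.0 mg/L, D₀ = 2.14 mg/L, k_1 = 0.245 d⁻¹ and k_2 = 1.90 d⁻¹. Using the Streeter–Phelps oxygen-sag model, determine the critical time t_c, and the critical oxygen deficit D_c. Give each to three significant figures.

At the critical point dD/dt = 0, so k_1 L₀ e^(−k_1 t) = k_2 D. Substituting D(t) from the Streeter–Phelps equation and solving for t gives
t_c = ln[(k_2/k_1)(1 − D₀(k_2−k_1)/(k_1 L₀))] / (k_2−k_1).
Here k_2−k_1 = 1.655 d⁻¹ and 1 − D₀(k_2−k_1)/(k_1 L₀) = 1 − 2.14×1.655/(0.245×32.0) = 0.5483, so
t_c = ln(7.755 × 0.5483) / 1.655 = 1.447 / 1.655 = 0.8745 d.
D_c = (k_1/k_2) L₀ e^(−k_1 t_c) = (0.245/1.90) × 32.0 × e^(−0.245×0.8745) = 0.1289 × 32.0 × 0.8071 = 3.331 mg/L.

t_c ≈ 0.875 d; D_c ≈ 3.33 mg/L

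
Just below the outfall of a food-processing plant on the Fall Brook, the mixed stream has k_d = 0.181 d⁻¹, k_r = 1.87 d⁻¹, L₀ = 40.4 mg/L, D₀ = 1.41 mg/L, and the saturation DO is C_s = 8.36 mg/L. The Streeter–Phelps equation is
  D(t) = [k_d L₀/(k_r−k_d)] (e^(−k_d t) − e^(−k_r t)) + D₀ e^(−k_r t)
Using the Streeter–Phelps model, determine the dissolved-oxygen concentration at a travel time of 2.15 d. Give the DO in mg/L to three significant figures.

DO ≈ 5.48 mg/L

k_d L₀/(k_r−k_d) = 0.181×40.4/(1.87−0.181) = 7.312/1.689 = 4.329 mg/L.
e^(−k_d t) = e^(−0.181×2.150) = 0.6776; e^(−k_r t) = e^(−1.87×2.150) = 0.01794.
D = 4.329 × (0.6776 − 0.01794) + 1.41 × 0.01794 = 2.856 + 0.02530 = 2.881 mg/L.
DO = C_s − D = 8.36 − 2.881 = 5.479 mg/L.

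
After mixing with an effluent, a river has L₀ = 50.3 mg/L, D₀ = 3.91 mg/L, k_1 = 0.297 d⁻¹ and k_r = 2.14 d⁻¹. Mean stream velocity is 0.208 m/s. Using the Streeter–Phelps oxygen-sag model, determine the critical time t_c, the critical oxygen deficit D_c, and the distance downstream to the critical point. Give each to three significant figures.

With k_r/k_1 = 7.205 and 1 − D₀(k_r−k_1)/(k_1 L₀) = 0.5176,
t_c = ln(7.205 × 0.5176) / (2.14 − 0.297) = ln(3.730) / 1.843 = 1.316/1.843 = 0.7142 d.
L(t_c) = L₀ e^(−k_1 t_c) = 50.3 × 0.8089 = 40.69 mg/L, and at the critical point k_r D_c = k_1 L, so D_c = (0.297/2.14) × 40.69 = 5.647 mg/L.
x_c = v t_c = 0.208 m/s × 0.7142 d × 86400 s/d = 12840 m ≈ 12.8 km.

t_c ≈ 0.714 d; D_c ≈ 5.65 mg/L; x_c ≈ 12.8 km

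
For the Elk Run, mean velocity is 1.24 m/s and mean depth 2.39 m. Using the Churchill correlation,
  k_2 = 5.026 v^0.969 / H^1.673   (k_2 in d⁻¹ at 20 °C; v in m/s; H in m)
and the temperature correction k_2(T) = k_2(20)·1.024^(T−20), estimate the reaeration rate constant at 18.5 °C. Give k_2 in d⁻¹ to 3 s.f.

k_2(20) = 5.026 × 1.24^0.969 / 2.39^1.673 = 5.026 × 1.232 / 4.296 = 1.441 d⁻¹.
k_2(18.5) = 1.441 × 1.024^(18.5−20) = 1.441 × 0.9651 = 1.391 d⁻¹.

k_2 ≈ 1.39 d⁻¹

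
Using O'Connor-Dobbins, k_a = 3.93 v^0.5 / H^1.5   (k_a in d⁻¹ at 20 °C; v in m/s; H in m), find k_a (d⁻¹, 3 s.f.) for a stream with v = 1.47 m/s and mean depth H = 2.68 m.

k_a ≈ 1.09 d⁻¹

k_a = 3.93 × 1.47^0.5 / 2.68^1.5 = 3.93 × 1.212 / 4.387 = 1.086 d⁻¹.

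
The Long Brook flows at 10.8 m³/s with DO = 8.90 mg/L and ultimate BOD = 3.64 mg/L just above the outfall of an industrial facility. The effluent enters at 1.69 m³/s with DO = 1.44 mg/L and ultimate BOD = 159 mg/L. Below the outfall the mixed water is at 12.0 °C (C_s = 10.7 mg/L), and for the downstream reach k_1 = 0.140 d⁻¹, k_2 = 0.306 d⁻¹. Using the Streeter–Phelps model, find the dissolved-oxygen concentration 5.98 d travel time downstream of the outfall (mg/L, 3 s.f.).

DO ≈ 4.58 mg/L

Mixed DO = (10.8×8.90 + 1.69×1.44)/(10.8+1.69) = 98.55/12.49 = 7.891 mg/L.
Mixed L₀ = (10.8×3.64 + 1.69×159)/(12.49) = 308.0/12.49 = 24.66 mg/L.
Initial deficit D₀ = C_s − DO₀ = 10.7 − 7.891 = 2.809 mg/L.
D(5.98) = [0.140×24.66/(0.306−0.140)](e^(−0.140×5.98) − e^(−0.306×5.98)) + 2.809 e^(−0.306×5.98)
= 20.80 × (0.4329 − 0.1604) + 2.809 × 0.1604 = 6.118 mg/L.
DO = 10.7 − 6.118 = 4.582 mg/L.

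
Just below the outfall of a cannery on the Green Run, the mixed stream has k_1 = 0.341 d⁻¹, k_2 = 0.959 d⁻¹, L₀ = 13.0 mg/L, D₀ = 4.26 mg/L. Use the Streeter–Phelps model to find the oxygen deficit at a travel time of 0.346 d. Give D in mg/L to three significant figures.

D ≈ 4.28 mg/L

k_1 L₀/(k_2−k_1) = 0.341×13.0/(0.959−0.341) = 4.433/0.6180 = 7.173 mg/L.
e^(−k_1 t) = e^(−0.341×0.3460) = 0.8887; e^(−k_2 t) = e^(−0.959×0.3460) = 0.7176.
D = 7.173 × (0.8887 − 0.7176) + 4.26 × 0.7176 = 1.227 + 3.057 = 4.284 mg/L.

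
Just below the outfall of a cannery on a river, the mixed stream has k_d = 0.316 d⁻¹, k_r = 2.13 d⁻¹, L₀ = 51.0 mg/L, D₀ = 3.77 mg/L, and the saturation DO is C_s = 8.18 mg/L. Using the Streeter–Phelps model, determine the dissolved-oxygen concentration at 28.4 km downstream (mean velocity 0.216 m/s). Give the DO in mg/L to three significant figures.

Travel time t = x/v = 28.4 km / (0.216 m/s) = 28400 m / 0.216 m/s = 131500 s = 1.522 d.
k_d L₀/(k_r−k_d) = 0.316×51.0/(2.13−0.316) = 16.12/1.814 = 8.884 mg/L.
e^(−k_d t) = e^(−0.316×1.522) = 0.6182; e^(−k_r t) = e^(−2.13×1.522) = 0.03911.
D = 8.884 × (0.6182 − 0.03911) + 3.77 × 0.03911 = 5.145 + 0.1474 = 5.293 mg/L.
DO = C_s − D = 8.18 − 5.293 = 2.887 mg/L.

DO ≈ 2.89 mg/L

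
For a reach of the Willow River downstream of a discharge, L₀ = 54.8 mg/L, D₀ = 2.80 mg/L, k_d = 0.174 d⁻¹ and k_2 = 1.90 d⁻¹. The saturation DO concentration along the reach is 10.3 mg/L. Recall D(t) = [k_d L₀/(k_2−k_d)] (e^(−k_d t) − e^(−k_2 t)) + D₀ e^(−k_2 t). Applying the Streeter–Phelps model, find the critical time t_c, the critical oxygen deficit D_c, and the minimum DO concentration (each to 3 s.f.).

t_c ≈ 0.975 d; D_c ≈ 4.24 mg/L; min DO ≈ 6.06 mg/L

With k_2/k_d = 10.92 and 1 − D₀(k_2−k_d)/(k_d L₀) = 0.4932,
t_c = ln(10.92 × 0.4932) / (1.90 − 0.174) = ln(5.385) / 1.726 = 1.684/1.726 = 0.9755 d.
D_c = (k_d/k_2) L₀ e^(−k_d t_c) = (0.174/1.90) × 54.8 × e^(−0.174×0.9755) = 0.09158 × 54.8 × 0.8439 = 4.235 mg/L.
Minimum DO = C_s − D_c = 10.3 − 4.235 = 6.065 mg/L.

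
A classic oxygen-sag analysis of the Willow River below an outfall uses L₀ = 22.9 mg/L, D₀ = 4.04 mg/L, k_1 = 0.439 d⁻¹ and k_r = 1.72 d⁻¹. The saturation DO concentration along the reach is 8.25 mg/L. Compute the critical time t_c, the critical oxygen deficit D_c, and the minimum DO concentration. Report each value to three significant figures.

t_c ≈ 0.501 d; D_c ≈ 4.69 mg/L; min DO ≈ 3.56 mg/L

t_c = [1/(k_r−k_1)] ln[(k_r/k_1)(1 − D₀(k_r−k_1)/(k_1 L₀))]
= [1/(1.72−0.439)] ln[(1.72/0.439)(1 − 4.04×1.281/(0.439×22.9))]
= (1/1.281) ln[3.918 × 0.4852] = 0.7806 × ln(1.901) = 0.7806 × 0.6424 = 0.5015 d.
L(t_c) = L₀ e^(−k_1 t_c) = 22.9 × 0.8024 = 18.37 mg/L, and at the critical point k_r D_c = k_1 L, so D_c = (0.439/1.72) × 18.37 = 4.690 mg/L.
Minimum DO = C_s − D_c = 8.25 − 4.690 = 3.560 mg/L.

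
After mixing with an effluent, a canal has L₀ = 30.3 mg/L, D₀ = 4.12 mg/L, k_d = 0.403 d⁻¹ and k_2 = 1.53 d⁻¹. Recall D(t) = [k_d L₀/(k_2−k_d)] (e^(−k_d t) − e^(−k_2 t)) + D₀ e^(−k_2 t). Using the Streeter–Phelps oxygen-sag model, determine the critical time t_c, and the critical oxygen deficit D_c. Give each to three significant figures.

With k_2/k_d = 3.797 and 1 − D₀(k_2−k_d)/(k_d L₀) = 0.6197,
t_c = ln(3.797 × 0.6197) / (1.53 − 0.403) = ln(2.353) / 1.127 = 0.8556/1.127 = 0.7592 d.
D_c = (k_d/k_2) L₀ e^(−k_d t_c) = (0.403/1.53) × 30.3 × e^(−0.403×0.7592) = 0.2634 × 30.3 × 0.7364 = 5.877 mg/L.

t_c ≈ 0.759 d; D_c ≈ 5.88 mg/L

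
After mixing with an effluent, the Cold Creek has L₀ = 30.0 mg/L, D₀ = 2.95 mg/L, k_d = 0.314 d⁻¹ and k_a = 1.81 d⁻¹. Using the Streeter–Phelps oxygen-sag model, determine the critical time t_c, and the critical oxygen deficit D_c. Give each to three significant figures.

With k_a/k_d = 5.764 and 1 − D₀(k_a−k_d)/(k_d L₀) = 0.5315,
t_c = ln(5.764 × 0.5315) / (1.81 − 0.314) = ln(3.064) / 1.496 = 1.120/1.496 = 0.7484 d.
D_c = (k_d/k_a) L₀ e^(−k_d t_c) = (0.314/1.81) × 30.0 × e^(−0.314×0.7484) = 0.1735 × 30.0 × 0.7906 = 4.114 mg/L.

t_c ≈ 0.748 d; D_c ≈ 4.11 mg/L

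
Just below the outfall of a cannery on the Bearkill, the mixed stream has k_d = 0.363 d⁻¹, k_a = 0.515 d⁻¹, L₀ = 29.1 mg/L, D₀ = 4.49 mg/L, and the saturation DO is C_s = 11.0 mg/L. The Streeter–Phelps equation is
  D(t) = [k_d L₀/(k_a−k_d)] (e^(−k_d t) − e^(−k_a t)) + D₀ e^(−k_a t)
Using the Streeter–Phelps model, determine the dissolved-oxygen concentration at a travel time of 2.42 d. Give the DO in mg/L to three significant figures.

k_d L₀/(k_a−k_d) = 0.363×29.1/(0.515−0.363) = 10.56/0.1520 = 69.50 mg/L.
e^(−k_d t) = e^(−0.363×2.420) = 0.4154; e^(−k_a t) = e^(−0.515×2.420) = 0.2876.
D = 69.50 × (0.4154 − 0.2876) + 4.49 × 0.2876 = 8.885 + 1.291 = 10.18 mg/L.
DO = C_s − D = 11.0 − 10.18 = 0.8235 mg/L.

DO ≈ 0.823 mg/L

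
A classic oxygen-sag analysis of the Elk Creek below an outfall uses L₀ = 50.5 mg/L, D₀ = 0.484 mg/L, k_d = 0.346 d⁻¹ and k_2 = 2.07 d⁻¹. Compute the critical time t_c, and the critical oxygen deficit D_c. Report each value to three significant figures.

t_c ≈ 1.01 d; D_c ≈ 5.95 mg/L

t_c = [1/(k_2−k_d)] ln[(k_2/k_d)(1 − D₀(k_2−k_d)/(k_d L₀))]
= [1/(2.07−0.346)] ln[(2.07/0.346)(1 − 0.484×1.724/(0.346×50.5))]
= (1/1.724) ln[5.983 × 0.9522] = 0.5800 × ln(5.697) = 0.5800 × 1.740 = 1.009 d.
D_c = (k_d/k_2) L₀ e^(−k_d t_c) = (0.346/2.07) × 50.5 × e^(−0.346×1.009) = 0.1671 × 50.5 × 0.7053 = 5.953 mg/L.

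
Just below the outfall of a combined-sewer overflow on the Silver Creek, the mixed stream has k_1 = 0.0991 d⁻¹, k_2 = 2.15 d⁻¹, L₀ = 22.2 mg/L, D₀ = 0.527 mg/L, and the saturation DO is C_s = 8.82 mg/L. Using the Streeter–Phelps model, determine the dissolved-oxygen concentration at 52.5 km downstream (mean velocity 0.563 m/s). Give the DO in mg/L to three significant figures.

Travel time t = x/v = 52.5 km / (0.563 m/s) = 52500 m / 0.563 m/s = 93250 s = 1.079 d.
k_1 L₀/(k_2−k_1) = 0.0991×22.2/(2.15−0.0991) = 2.200/2.051 = 1.073 mg/L.
e^(−k_1 t) = e^(−0.0991×1.079) = 0.8986; e^(−k_2 t) = e^(−2.15×1.079) = 0.09823.
D = 1.073 × (0.8986 − 0.09823) + 0.527 × 0.09823 = 0.8585 + 0.05177 = 0.9103 mg/L.
DO = C_s − D = 8.82 − 0.9103 = 7.910 mg/L.

DO ≈ 7.91 mg/L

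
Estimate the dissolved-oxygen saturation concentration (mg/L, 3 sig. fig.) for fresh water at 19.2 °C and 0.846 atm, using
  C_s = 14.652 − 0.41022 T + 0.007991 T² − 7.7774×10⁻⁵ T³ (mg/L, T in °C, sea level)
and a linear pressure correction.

C_s ≈ 7.76 mg/L

At sea level: C_s = 14.652 − 0.41022×19.2 + 0.007991×19.2² − 7.7774×10⁻⁵×19.2³ = 9.171 mg/L.
Pressure correction: C_s' = 9.171 × 0.846 = 7.759 mg/L.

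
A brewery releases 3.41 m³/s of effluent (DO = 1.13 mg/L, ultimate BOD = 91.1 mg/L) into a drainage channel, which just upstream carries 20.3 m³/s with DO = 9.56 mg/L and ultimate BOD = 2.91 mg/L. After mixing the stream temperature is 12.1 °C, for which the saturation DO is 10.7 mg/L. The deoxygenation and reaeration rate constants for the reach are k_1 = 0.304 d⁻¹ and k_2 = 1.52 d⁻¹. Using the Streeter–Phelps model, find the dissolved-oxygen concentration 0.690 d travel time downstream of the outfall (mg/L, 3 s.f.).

Mixed DO = (20.3×9.56 + 3.41×1.13)/(20.3+3.41) = 197.9/23.71 = 8.348 mg/L.
Mixed L₀ = (20.3×2.91 + 3.41×91.1)/(23.71) = 369.7/23.71 = 15.59 mg/L.
Initial deficit D₀ = C_s − DO₀ = 10.7 − 8.348 = 2.352 mg/L.
D(0.690) = [0.304×15.59/(1.52−0.304)](e^(−0.304×0.690) − e^(−1.52×0.690)) + 2.352 e^(−1.52×0.690)
= 3.898 × (0.8108 − 0.3504) + 2.352 × 0.3504 = 2.619 mg/L.
DO = 10.7 − 2.619 = 8.081 mg/L.

DO ≈ 8.08 mg/L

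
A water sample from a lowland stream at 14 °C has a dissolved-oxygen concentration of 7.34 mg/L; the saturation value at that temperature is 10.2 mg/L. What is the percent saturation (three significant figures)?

72.0 % saturation

% saturation = C/C_s × 100 = 7.34/10.2 × 100 = 72.0 %.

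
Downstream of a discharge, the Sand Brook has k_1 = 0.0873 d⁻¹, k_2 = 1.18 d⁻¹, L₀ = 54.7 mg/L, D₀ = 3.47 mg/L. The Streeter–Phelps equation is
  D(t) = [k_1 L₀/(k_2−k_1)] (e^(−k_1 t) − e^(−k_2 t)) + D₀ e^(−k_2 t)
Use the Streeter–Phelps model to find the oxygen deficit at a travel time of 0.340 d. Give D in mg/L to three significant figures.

k_1 L₀/(k_2−k_1) = 0.0873×54.7/(1.18−0.0873) = 4.775/1.093 = 4.370 mg/L.
e^(−k_1 t) = e^(−0.0873×0.3400) = 0.9708; e^(−k_2 t) = e^(−1.18×0.3400) = 0.6695.
D = 4.370 × (0.9708 − 0.6695) + 3.47 × 0.6695 = 1.316 + 2.323 = 3.640 mg/L.

D ≈ 3.64 mg/L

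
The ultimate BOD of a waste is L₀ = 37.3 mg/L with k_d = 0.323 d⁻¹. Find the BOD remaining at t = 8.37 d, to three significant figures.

L_t = L₀ e^(−k_d t) = 37.3 × e^(−0.323×8.37) = 37.3 × 0.06697 = 2.498 mg/L.

L ≈ 2.50 mg/L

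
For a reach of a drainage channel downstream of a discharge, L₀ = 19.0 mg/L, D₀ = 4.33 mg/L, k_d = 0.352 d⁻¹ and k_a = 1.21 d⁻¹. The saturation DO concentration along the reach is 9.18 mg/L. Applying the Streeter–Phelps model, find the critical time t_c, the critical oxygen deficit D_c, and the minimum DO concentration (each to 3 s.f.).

t_c ≈ 0.494 d; D_c ≈ 4.64 mg/L; min DO ≈ 4.54 mg/L

At the critical point dD/dt = 0, so k_d L₀ e^(−k_d t) = k_a D. Substituting D(t) from the Streeter–Phelps equation and solving for t gives
t_c = ln[(k_a/k_d)(1 − D₀(k_a−k_d)/(k_d L₀))] / (k_a−k_d).
Here k_a−k_d = 0.8580 d⁻¹ and 1 − D₀(k_a−k_d)/(k_d L₀) = 1 − 4.33×0.8580/(0.352×19.0) = 0.4445, so
t_c = ln(3.438 × 0.4445) / 0.8580 = 0.4240 / 0.8580 = 0.4941 d.
L(t_c) = L₀ e^(−k_d t_c) = 19.0 × 0.8404 = 15.97 mg/L, and at the critical point k_a D_c = k_d L, so D_c = (0.352/1.21) × 15.97 = 4.645 mg/L.
Minimum DO = C_s − D_c = 9.18 − 4.645 = 4.535 mg/L.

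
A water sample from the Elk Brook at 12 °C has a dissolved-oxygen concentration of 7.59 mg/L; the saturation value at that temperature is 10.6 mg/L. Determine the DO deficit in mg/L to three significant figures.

D ≈ 3.01 mg/L

D = C_s − C = 10.6 − 7.59 = 3.01 mg/L.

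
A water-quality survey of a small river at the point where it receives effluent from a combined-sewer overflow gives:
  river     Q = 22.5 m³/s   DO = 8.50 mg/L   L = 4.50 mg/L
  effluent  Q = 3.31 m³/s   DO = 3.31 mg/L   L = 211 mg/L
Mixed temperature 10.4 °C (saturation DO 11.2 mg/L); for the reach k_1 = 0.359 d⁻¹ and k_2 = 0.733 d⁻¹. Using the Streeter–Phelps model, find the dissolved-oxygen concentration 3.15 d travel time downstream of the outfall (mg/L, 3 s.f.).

Mixed DO = (22.5×8.50 + 3.31×3.31)/(22.5+3.31) = 202.2/25.81 = 7.834 mg/L.
Mixed L₀ = (22.5×4.50 + 3.31×211)/(25.81) = 799.7/25.81 = 30.98 mg/L.
Initial deficit D₀ = C_s − DO₀ = 11.2 − 7.834 = 3.366 mg/L.
D(3.15) = [0.359×30.98/(0.733−0.359)](e^(−0.359×3.15) − e^(−0.733×3.15)) + 3.366 e^(−0.733×3.15)
= 29.74 × (0.3228 − 0.09937) + 3.366 × 0.09937 = 6.978 mg/L.
DO = 11.2 − 6.978 = 4.222 mg/L.

DO ≈ 4.22 mg/L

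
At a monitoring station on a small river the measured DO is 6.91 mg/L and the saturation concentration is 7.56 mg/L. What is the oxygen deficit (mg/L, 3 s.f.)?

D = C_s − C = 7.56 − 6.91 = 0.650 mg/L.

D ≈ 0.650 mg/L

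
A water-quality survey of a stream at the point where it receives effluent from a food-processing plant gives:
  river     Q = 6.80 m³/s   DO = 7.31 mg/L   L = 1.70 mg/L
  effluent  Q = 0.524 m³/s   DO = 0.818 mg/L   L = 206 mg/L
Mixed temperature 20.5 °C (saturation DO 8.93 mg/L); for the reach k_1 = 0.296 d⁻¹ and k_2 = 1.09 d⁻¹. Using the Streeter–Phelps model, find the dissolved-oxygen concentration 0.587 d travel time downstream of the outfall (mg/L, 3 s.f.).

Mixed DO = (6.80×7.31 + 0.524×0.818)/(6.80+0.524) = 50.14/7.324 = 6.846 mg/L.
Mixed L₀ = (6.80×1.70 + 0.524×206)/(7.324) = 119.5/7.324 = 16.32 mg/L.
Initial deficit D₀ = C_s − DO₀ = 8.93 − 6.846 = 2.084 mg/L.
D(0.587) = [0.296×16.32/(1.09−0.296)](e^(−0.296×0.587) − e^(−1.09×0.587)) + 2.084 e^(−1.09×0.587)
= 6.083 × (0.8405 − 0.5274) + 2.084 × 0.5274 = 3.004 mg/L.
DO = 8.93 − 3.004 = 5.926 mg/L.

DO ≈ 5.93 mg/L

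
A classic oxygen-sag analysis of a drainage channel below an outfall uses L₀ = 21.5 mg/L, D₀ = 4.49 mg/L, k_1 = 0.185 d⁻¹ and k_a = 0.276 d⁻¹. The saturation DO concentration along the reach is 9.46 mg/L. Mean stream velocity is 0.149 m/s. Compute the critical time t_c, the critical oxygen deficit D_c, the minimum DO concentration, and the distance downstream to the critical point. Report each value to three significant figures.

At the critical point dD/dt = 0, so k_1 L₀ e^(−k_1 t) = k_a D. Substituting D(t) from the Streeter–Phelps equation and solving for t gives
t_c = ln[(k_a/k_1)(1 − D₀(k_a−k_1)/(k_1 L₀))] / (k_a−k_1).
Here k_a−k_1 = 0.09100 d⁻¹ and 1 − D₀(k_a−k_1)/(k_1 L₀) = 1 − 4.49×0.09100/(0.185×21.5) = 0.8973, so
t_c = ln(1.492 × 0.8973) / 0.09100 = 0.2917 / 0.09100 = 3.205 d.
L(t_c) = L₀ e^(−k_1 t_c) = 21.5 × 0.5527 = 11.88 mg/L, and at the critical point k_a D_c = k_1 L, so D_c = (0.185/0.276) × 11.88 = 7.965 mg/L.
Minimum DO = C_s − D_c = 9.46 − 7.965 = 1.495 mg/L.
x_c = v t_c = 0.149 m/s × 3.205 d × 86400 s/d = 41260 m ≈ 41.3 km.

t_c ≈ 3.20 d; D_c ≈ 7.97 mg/L; min DO ≈ 1.49 mg/L; x_c ≈ 41.3 km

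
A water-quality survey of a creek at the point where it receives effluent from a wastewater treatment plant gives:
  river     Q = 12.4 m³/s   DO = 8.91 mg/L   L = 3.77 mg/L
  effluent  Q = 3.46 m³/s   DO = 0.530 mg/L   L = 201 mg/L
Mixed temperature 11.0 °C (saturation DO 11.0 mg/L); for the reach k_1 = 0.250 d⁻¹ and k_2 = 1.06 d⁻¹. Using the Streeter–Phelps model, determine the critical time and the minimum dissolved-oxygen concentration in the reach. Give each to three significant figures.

t_c ≈ 1.39 d; minimum DO ≈ 3.21 mg/L

Mixed DO = (12.4×8.91 + 3.46×0.530)/(12.4+3.46) = 112.3/15.86 = 7.082 mg/L.
Mixed L₀ = (12.4×3.77 + 3.46×201)/(15.86) = 742.2/15.86 = 46.80 mg/L.
Initial deficit D₀ = C_s − DO₀ = 11.0 − 7.082 = 3.918 mg/L.
t_c = (1/0.8100) ln[(1.06/0.250)(1 − 3.918×0.8100/(0.250×46.80))] = 1.235 × ln(3.090) = 1.393 d.
D_c = (0.250/1.06) × 46.80 × e^(−0.250×1.393) = 0.2358 × 46.80 × 0.7060 = 7.792 mg/L.
Minimum DO = 11.0 − 7.792 = 3.208 mg/L.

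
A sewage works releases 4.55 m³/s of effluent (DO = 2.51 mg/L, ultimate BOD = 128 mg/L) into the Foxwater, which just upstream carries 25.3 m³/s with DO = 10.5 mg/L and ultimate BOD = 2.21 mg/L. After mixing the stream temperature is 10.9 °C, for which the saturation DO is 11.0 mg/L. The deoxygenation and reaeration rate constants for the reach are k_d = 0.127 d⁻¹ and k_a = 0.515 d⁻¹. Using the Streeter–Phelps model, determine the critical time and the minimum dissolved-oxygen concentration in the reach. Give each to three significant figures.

t_c ≈ 2.88 d; minimum DO ≈ 7.34 mg/L

Mixed DO = (25.3×10.5 + 4.55×2.51)/(25.3+4.55) = 277.1/29.85 = 9.282 mg/L.
Mixed L₀ = (25.3×2.21 + 4.55×128)/(29.85) = 638.3/29.85 = 21.38 mg/L.
Initial deficit D₀ = C_s − DO₀ = 11.0 − 9.282 = 1.718 mg/L.
t_c = (1/0.3880) ln[(0.515/0.127)(1 − 1.718×0.3880/(0.127×21.38))] = 2.577 × ln(3.060) = 2.882 d.
D_c = (0.127/0.515) × 21.38 × e^(−0.127×2.882) = 0.2466 × 21.38 × 0.6935 = 3.657 mg/L.
Minimum DO = 11.0 − 3.657 = 7.343 mg/L.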